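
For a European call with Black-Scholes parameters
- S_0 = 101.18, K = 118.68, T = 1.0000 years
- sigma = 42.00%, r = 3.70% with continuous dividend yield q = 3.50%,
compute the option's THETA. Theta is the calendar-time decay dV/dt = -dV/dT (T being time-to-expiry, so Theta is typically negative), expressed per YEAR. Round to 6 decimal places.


d1 = -0.1650706823; d2 = -0.5850706823
phi(d1) = 0.3935438828; exp(-qT) = 0.9656054163; exp(-rT) = 0.9636761353
Theta = -S*exp(-qT)*phi(d1)*sigma/(2*sqrt(T)) - r*K*exp(-rT)*N(d2) + q*S*exp(-qT)*N(d1)
N(d1) = 0.4344441743; N(d2) = 0.2792500955; sqrt(T) = 1.0000000000
Term 1 = -101.1800 * 0.9656054163 * 0.3935438828 * 0.4200 / (2 * 1.0000000000) = -8.0743362088
Term 2 = -0.0370 * 118.6800 * 0.9636761353 * 0.2792500955 = -1.1816903696
Term 3 = 0.0350 * 101.1800 * 0.9656054163 * 0.4344441743 = 1.4855811853
Theta = -8.0743362088 + (-1.1816903696) + (1.4855811853) = -7.770445

Answer: Theta = -7.770445


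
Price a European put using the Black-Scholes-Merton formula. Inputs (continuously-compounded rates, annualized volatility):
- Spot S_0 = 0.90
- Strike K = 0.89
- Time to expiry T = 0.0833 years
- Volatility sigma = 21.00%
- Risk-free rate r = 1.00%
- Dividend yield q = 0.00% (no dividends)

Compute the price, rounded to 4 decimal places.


d1 = (ln(S/K) + (r - q + 0.5*sigma^2) * T) / (sigma * sqrt(T)) = 0.22839705
d2 = d1 - sigma * sqrt(T) = 0.16778739
exp(-rT) = 0.99916735; exp(-qT) = 1.00000000
P = K * exp(-rT) * N(-d2) - S_0 * exp(-qT) * N(-d1)
N(-d1) = 0.40966879; N(-d2) = 0.43337527
P = 0.8900 * 0.99916735 * 0.43337527 - 0.9000 * 1.00000000 * 0.40966879 = 0.0167

Answer: Price = 0.0167


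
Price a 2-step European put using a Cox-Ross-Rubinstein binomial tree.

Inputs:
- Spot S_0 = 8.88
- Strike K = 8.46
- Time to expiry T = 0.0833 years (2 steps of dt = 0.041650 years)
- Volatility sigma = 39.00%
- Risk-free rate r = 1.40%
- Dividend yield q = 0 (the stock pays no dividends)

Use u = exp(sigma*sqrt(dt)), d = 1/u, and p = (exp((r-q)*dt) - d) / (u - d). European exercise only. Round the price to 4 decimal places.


dt = T/N = 0.041650
u = exp(sigma*sqrt(dt)) = 1.082846; d = 1/u = 0.923493
p = (exp((r-q)*dt) - d) / (u - d) = 0.483773
Discount per step: exp(-r*dt) = 0.999417
Stock lattice S(k, i) with i counting down-moves:
  k=0: S(0,0) = 8.8800
  k=1: S(1,0) = 9.6157; S(1,1) = 8.2006
  k=2: S(2,0) = 10.4123; S(2,1) = 8.8800; S(2,2) = 7.5732
Terminal payoffs V(N, i) = max(K - S_T, 0):
  V(2,0) = 0.000000; V(2,1) = 0.000000; V(2,2) = 0.886793
Backward induction: V(k, i) = exp(-r*dt) * [p * V(k+1, i) + (1-p) * V(k+1, i+1)].
  V(1,0) = exp(-r*dt) * [p*0.000000 + (1-p)*0.000000] = 0.000000
  V(1,1) = exp(-r*dt) * [p*0.000000 + (1-p)*0.886793] = 0.457520
  V(0,0) = exp(-r*dt) * [p*0.000000 + (1-p)*0.457520] = 0.236047

Answer: Price = V(0,0) = 0.2360


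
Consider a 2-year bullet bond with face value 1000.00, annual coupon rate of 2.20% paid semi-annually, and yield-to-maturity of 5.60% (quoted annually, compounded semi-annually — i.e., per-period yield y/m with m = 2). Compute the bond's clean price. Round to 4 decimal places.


Answer: Price = 936.5059

Derivation:
Coupon per period c = face * coupon_rate / m = 11.000000
Periods per year m = 2; per-period yield y/m = 0.028000
Number of cashflows N = 4
Cashflows (t years, CF_t, discount factor 1/(1+y/m)^(m*t), PV):
  t = 0.5000: CF_t = 11.000000, DF = 0.972763, PV = 10.700389
  t = 1.0000: CF_t = 11.000000, DF = 0.946267, PV = 10.408939
  t = 1.5000: CF_t = 11.000000, DF = 0.920493, PV = 10.125427
  t = 2.0000: CF_t = 1011.000000, DF = 0.895422, PV = 905.271185
Price P = sum_t PV_t = 936.505940


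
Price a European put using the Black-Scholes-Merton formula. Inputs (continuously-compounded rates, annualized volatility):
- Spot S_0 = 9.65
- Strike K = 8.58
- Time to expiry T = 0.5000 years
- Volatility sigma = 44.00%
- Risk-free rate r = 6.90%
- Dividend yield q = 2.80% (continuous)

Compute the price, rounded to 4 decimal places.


Answer: Price = 0.5926

Derivation:
d1 = (ln(S/K) + (r - q + 0.5*sigma^2) * T) / (sigma * sqrt(T)) = 0.59918944
d2 = d1 - sigma * sqrt(T) = 0.28806245
exp(-rT) = 0.96608834; exp(-qT) = 0.98609754
P = K * exp(-rT) * N(-d2) - S_0 * exp(-qT) * N(-d1)
N(-d1) = 0.27452328; N(-d2) = 0.38664947
P = 8.5800 * 0.96608834 * 0.38664947 - 9.6500 * 0.98609754 * 0.27452328 = 0.5926


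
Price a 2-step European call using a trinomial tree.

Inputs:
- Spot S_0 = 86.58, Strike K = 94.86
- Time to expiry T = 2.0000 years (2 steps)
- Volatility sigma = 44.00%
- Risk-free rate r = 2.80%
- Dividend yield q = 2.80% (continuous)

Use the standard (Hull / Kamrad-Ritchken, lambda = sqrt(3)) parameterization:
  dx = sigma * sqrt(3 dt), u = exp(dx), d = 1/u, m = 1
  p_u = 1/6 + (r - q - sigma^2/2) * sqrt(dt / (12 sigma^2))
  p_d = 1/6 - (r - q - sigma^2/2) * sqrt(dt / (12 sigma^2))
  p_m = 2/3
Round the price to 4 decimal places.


dt = T/N = 1.000000; dx = sigma*sqrt(3*dt) = 0.762102
u = exp(dx) = 2.142776; d = 1/u = 0.466684
p_u = 0.103158, p_m = 0.666667, p_d = 0.230175
Discount per step: exp(-r*dt) = 0.972388
Stock lattice S(k, j) with j the centered position index:
  k=0: S(0,+0) = 86.5800
  k=1: S(1,-1) = 40.4055; S(1,+0) = 86.5800; S(1,+1) = 185.5216
  k=2: S(2,-2) = 18.8566; S(2,-1) = 40.4055; S(2,+0) = 86.5800; S(2,+1) = 185.5216; S(2,+2) = 397.5313
Terminal payoffs V(N, j) = max(S_T - K, 0):
  V(2,-2) = 0.000000; V(2,-1) = 0.000000; V(2,+0) = 0.000000; V(2,+1) = 90.661578; V(2,+2) = 302.671252
Backward induction: V(k, j) = exp(-r*dt) * [p_u * V(k+1, j+1) + p_m * V(k+1, j) + p_d * V(k+1, j-1)]
  V(1,-1) = exp(-r*dt) * [p_u*0.000000 + p_m*0.000000 + p_d*0.000000] = 0.000000
  V(1,+0) = exp(-r*dt) * [p_u*90.661578 + p_m*0.000000 + p_d*0.000000] = 9.094242
  V(1,+1) = exp(-r*dt) * [p_u*302.671252 + p_m*90.661578 + p_d*0.000000] = 89.133060
  V(0,+0) = exp(-r*dt) * [p_u*89.133060 + p_m*9.094242 + p_d*0.000000] = 14.836341

Answer: Price = V(0,0) = 14.8363


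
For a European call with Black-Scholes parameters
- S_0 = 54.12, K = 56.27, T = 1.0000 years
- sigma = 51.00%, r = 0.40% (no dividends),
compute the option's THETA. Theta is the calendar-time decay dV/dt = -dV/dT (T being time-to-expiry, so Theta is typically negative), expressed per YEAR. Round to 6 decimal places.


Answer: Theta = -5.494418

Derivation:
d1 = 0.1864554311; d2 = -0.3235445689
phi(d1) = 0.3920674659; exp(-qT) = 1.0000000000; exp(-rT) = 0.9960079893
Theta = -S*exp(-qT)*phi(d1)*sigma/(2*sqrt(T)) - r*K*exp(-rT)*N(d2) + q*S*exp(-qT)*N(d1)
N(d1) = 0.5739561866; N(d2) = 0.3731414299; sqrt(T) = 1.0000000000
Term 1 = -54.1200 * 1.0000000000 * 0.3920674659 * 0.5100 / (2 * 1.0000000000) = -5.4107662699
Term 2 = -0.0040 * 56.2700 * 0.9960079893 * 0.3731414299 = -0.0836513973
Term 3 = 0 (no dividend yield, q = 0)
Theta = -5.4107662699 + (-0.0836513973) + (0.0000000000) = -5.494418


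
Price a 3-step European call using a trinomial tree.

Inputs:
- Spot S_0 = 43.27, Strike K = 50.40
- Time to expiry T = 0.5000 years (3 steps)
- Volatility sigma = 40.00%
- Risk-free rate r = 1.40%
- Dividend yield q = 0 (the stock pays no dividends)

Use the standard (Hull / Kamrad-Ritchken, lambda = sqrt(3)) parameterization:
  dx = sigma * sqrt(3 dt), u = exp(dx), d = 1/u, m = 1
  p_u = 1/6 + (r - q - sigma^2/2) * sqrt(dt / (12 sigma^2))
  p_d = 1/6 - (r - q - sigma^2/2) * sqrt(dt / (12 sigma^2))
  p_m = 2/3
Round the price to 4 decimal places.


Answer: Price = V(0,0) = 2.7221

Derivation:
dt = T/N = 0.166667; dx = sigma*sqrt(3*dt) = 0.282843
u = exp(dx) = 1.326896; d = 1/u = 0.753638
p_u = 0.147221, p_m = 0.666667, p_d = 0.186112
Discount per step: exp(-r*dt) = 0.997669
Stock lattice S(k, j) with j the centered position index:
  k=0: S(0,+0) = 43.2700
  k=1: S(1,-1) = 32.6099; S(1,+0) = 43.2700; S(1,+1) = 57.4148
  k=2: S(2,-2) = 24.5761; S(2,-1) = 32.6099; S(2,+0) = 43.2700; S(2,+1) = 57.4148; S(2,+2) = 76.1835
  k=3: S(3,-3) = 18.5215; S(3,-2) = 24.5761; S(3,-1) = 32.6099; S(3,+0) = 43.2700; S(3,+1) = 57.4148; S(3,+2) = 76.1835; S(3,+3) = 101.0876
Terminal payoffs V(N, j) = max(S_T - K, 0):
  V(3,-3) = 0.000000; V(3,-2) = 0.000000; V(3,-1) = 0.000000; V(3,+0) = 0.000000; V(3,+1) = 7.014809; V(3,+2) = 25.783506; V(3,+3) = 50.687623
Backward induction: V(k, j) = exp(-r*dt) * [p_u * V(k+1, j+1) + p_m * V(k+1, j) + p_d * V(k+1, j-1)]
  V(2,-2) = exp(-r*dt) * [p_u*0.000000 + p_m*0.000000 + p_d*0.000000] = 0.000000
  V(2,-1) = exp(-r*dt) * [p_u*0.000000 + p_m*0.000000 + p_d*0.000000] = 0.000000
  V(2,+0) = exp(-r*dt) * [p_u*7.014809 + p_m*0.000000 + p_d*0.000000] = 1.030322
  V(2,+1) = exp(-r*dt) * [p_u*25.783506 + p_m*7.014809 + p_d*0.000000] = 8.452673
  V(2,+2) = exp(-r*dt) * [p_u*50.687623 + p_m*25.783506 + p_d*7.014809] = 25.896343
  V(1,-1) = exp(-r*dt) * [p_u*1.030322 + p_m*0.000000 + p_d*0.000000] = 0.151332
  V(1,+0) = exp(-r*dt) * [p_u*8.452673 + p_m*1.030322 + p_d*0.000000] = 1.926793
  V(1,+1) = exp(-r*dt) * [p_u*25.896343 + p_m*8.452673 + p_d*1.030322] = 9.616897
  V(0,+0) = exp(-r*dt) * [p_u*9.616897 + p_m*1.926793 + p_d*0.151332] = 2.722146


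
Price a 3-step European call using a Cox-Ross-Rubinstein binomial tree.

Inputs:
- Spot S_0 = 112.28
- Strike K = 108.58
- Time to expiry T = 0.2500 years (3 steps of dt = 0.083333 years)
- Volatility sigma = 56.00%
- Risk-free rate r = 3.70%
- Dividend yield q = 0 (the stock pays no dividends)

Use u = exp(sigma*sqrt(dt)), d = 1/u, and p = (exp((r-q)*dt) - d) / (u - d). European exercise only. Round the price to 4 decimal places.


Answer: Price = V(0,0) = 15.6773

Derivation:
dt = T/N = 0.083333
u = exp(sigma*sqrt(dt)) = 1.175458; d = 1/u = 0.850732
p = (exp((r-q)*dt) - d) / (u - d) = 0.469183
Discount per step: exp(-r*dt) = 0.996921
Stock lattice S(k, i) with i counting down-moves:
  k=0: S(0,0) = 112.2800
  k=1: S(1,0) = 131.9805; S(1,1) = 95.5202
  k=2: S(2,0) = 155.1375; S(2,1) = 112.2800; S(2,2) = 81.2621
  k=3: S(3,0) = 182.3577; S(3,1) = 131.9805; S(3,2) = 95.5202; S(3,3) = 69.1323
Terminal payoffs V(N, i) = max(S_T - K, 0):
  V(3,0) = 73.777670; V(3,1) = 23.400453; V(3,2) = 0.000000; V(3,3) = 0.000000
Backward induction: V(k, i) = exp(-r*dt) * [p * V(k+1, i) + (1-p) * V(k+1, i+1)].
  V(2,0) = exp(-r*dt) * [p*73.777670 + (1-p)*23.400453] = 46.891785
  V(2,1) = exp(-r*dt) * [p*23.400453 + (1-p)*0.000000] = 10.945297
  V(2,2) = exp(-r*dt) * [p*0.000000 + (1-p)*0.000000] = 0.000000
  V(1,0) = exp(-r*dt) * [p*46.891785 + (1-p)*10.945297] = 27.725164
  V(1,1) = exp(-r*dt) * [p*10.945297 + (1-p)*0.000000] = 5.119539
  V(0,0) = exp(-r*dt) * [p*27.725164 + (1-p)*5.119539] = 15.677303


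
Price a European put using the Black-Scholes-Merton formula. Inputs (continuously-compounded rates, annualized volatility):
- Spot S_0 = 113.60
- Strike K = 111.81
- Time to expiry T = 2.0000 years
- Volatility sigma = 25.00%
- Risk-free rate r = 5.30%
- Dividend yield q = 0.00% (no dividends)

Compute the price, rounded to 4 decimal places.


d1 = (ln(S/K) + (r - q + 0.5*sigma^2) * T) / (sigma * sqrt(T)) = 0.52151248
d2 = d1 - sigma * sqrt(T) = 0.16795909
exp(-rT) = 0.89942465; exp(-qT) = 1.00000000
P = K * exp(-rT) * N(-d2) - S_0 * exp(-qT) * N(-d1)
N(-d1) = 0.30100491; N(-d2) = 0.43330773
P = 111.8100 * 0.89942465 * 0.43330773 - 113.6000 * 1.00000000 * 0.30100491 = 9.3813

Answer: Price = 9.3813


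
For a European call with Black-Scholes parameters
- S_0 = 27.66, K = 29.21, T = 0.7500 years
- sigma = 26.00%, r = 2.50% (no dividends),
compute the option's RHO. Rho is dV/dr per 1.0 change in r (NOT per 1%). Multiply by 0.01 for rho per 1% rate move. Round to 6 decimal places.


Answer: Rho = 8.450119

Derivation:
d1 = -0.0462936774; d2 = -0.2714602823
phi(d1) = 0.3985150218; exp(-qT) = 1.0000000000; exp(-rT) = 0.9814246877
N(d2) = 0.3930185216
Rho = K*T*exp(-rT)*N(d2) = 29.2100 * 0.7500 * 0.9814246877 * 0.3930185216 = 8.450119


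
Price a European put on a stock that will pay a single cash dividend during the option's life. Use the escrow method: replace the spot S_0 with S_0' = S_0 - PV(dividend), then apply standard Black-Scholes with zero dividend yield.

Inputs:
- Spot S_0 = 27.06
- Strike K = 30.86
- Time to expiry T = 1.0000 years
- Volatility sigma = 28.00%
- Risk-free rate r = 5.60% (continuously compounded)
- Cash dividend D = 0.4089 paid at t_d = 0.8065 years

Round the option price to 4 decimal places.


PV(D) = D * exp(-r * t_d) = 0.4089 * 0.95584071 = 0.39084327
S_0' = S_0 - PV(D) = 27.0600 - 0.39084327 = 26.66915673
d1 = (ln(S_0'/K) + (r + sigma^2/2)*T) / (sigma*sqrt(T)) = -0.18126117
d2 = d1 - sigma*sqrt(T) = -0.46126117
exp(-rT) = 0.94553914
N(-d1) = 0.57191871; N(-d2) = 0.67769438
P = K * exp(-rT) * N(-d2) - S_0' * N(-d1) = 30.8600 * 0.94553914 * 0.67769438 - 26.66915673 * 0.57191871 = 4.5221

Answer: Price = 4.5221


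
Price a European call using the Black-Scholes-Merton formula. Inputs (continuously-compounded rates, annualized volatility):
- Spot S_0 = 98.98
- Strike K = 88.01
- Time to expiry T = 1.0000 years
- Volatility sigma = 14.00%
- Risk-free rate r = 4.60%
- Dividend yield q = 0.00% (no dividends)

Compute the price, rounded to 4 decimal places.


Answer: Price = 15.6908

Derivation:
d1 = (ln(S/K) + (r - q + 0.5*sigma^2) * T) / (sigma * sqrt(T)) = 1.23762404
d2 = d1 - sigma * sqrt(T) = 1.09762404
exp(-rT) = 0.95504196; exp(-qT) = 1.00000000
C = S_0 * exp(-qT) * N(d1) - K * exp(-rT) * N(d2)
N(d1) = 0.89207225; N(d2) = 0.86381565
C = 98.9800 * 1.00000000 * 0.89207225 - 88.0100 * 0.95504196 * 0.86381565 = 15.6908


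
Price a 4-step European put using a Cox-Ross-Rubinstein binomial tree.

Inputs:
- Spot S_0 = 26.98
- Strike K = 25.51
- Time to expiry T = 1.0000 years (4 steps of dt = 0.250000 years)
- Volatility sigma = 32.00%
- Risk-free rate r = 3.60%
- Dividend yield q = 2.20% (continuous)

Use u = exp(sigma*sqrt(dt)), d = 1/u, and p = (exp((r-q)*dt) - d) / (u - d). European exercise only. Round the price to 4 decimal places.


Answer: Price = V(0,0) = 2.4447

Derivation:
dt = T/N = 0.250000
u = exp(sigma*sqrt(dt)) = 1.173511; d = 1/u = 0.852144
p = (exp((r-q)*dt) - d) / (u - d) = 0.470995
Discount per step: exp(-r*dt) = 0.991040
Stock lattice S(k, i) with i counting down-moves:
  k=0: S(0,0) = 26.9800
  k=1: S(1,0) = 31.6613; S(1,1) = 22.9908
  k=2: S(2,0) = 37.1549; S(2,1) = 26.9800; S(2,2) = 19.5915
  k=3: S(3,0) = 43.6017; S(3,1) = 31.6613; S(3,2) = 22.9908; S(3,3) = 16.6948
  k=4: S(4,0) = 51.1671; S(4,1) = 37.1549; S(4,2) = 26.9800; S(4,3) = 19.5915; S(4,4) = 14.2263
Terminal payoffs V(N, i) = max(K - S_T, 0):
  V(4,0) = 0.000000; V(4,1) = 0.000000; V(4,2) = 0.000000; V(4,3) = 5.918499; V(4,4) = 11.283650
Backward induction: V(k, i) = exp(-r*dt) * [p * V(k+1, i) + (1-p) * V(k+1, i+1)].
  V(3,0) = exp(-r*dt) * [p*0.000000 + (1-p)*0.000000] = 0.000000
  V(3,1) = exp(-r*dt) * [p*0.000000 + (1-p)*0.000000] = 0.000000
  V(3,2) = exp(-r*dt) * [p*0.000000 + (1-p)*5.918499] = 3.102863
  V(3,3) = exp(-r*dt) * [p*5.918499 + (1-p)*11.283650] = 8.678233
  V(2,0) = exp(-r*dt) * [p*0.000000 + (1-p)*0.000000] = 0.000000
  V(2,1) = exp(-r*dt) * [p*0.000000 + (1-p)*3.102863] = 1.626723
  V(2,2) = exp(-r*dt) * [p*3.102863 + (1-p)*8.678233] = 5.998035
  V(1,0) = exp(-r*dt) * [p*0.000000 + (1-p)*1.626723] = 0.852834
  V(1,1) = exp(-r*dt) * [p*1.626723 + (1-p)*5.998035] = 3.903874
  V(0,0) = exp(-r*dt) * [p*0.852834 + (1-p)*3.903874] = 2.444747


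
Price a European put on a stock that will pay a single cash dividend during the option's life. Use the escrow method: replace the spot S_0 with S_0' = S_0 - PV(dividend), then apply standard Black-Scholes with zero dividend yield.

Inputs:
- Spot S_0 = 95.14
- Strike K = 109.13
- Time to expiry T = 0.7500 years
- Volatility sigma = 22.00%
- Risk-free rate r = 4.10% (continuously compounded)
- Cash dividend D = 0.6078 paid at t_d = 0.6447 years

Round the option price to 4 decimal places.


PV(D) = D * exp(-r * t_d) = 0.6078 * 0.97391359 = 0.59194468
S_0' = S_0 - PV(D) = 95.1400 - 0.59194468 = 94.54805532
d1 = (ln(S_0'/K) + (r + sigma^2/2)*T) / (sigma*sqrt(T)) = -0.49616225
d2 = d1 - sigma*sqrt(T) = -0.68668784
exp(-rT) = 0.96971797
N(-d1) = 0.69011003; N(-d2) = 0.75386027
P = K * exp(-rT) * N(-d2) - S_0' * N(-d1) = 109.1300 * 0.96971797 * 0.75386027 - 94.54805532 * 0.69011003 = 14.5289

Answer: Price = 14.5289


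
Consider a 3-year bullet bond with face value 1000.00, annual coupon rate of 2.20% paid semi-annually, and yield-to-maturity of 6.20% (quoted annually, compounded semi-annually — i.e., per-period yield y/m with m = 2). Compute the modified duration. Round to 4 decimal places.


Coupon per period c = face * coupon_rate / m = 11.000000
Periods per year m = 2; per-period yield y/m = 0.031000
Number of cashflows N = 6
Cashflows (t years, CF_t, discount factor 1/(1+y/m)^(m*t), PV):
  t = 0.5000: CF_t = 11.000000, DF = 0.969932, PV = 10.669253
  t = 1.0000: CF_t = 11.000000, DF = 0.940768, PV = 10.348451
  t = 1.5000: CF_t = 11.000000, DF = 0.912481, PV = 10.037295
  t = 2.0000: CF_t = 11.000000, DF = 0.885045, PV = 9.735495
  t = 2.5000: CF_t = 11.000000, DF = 0.858434, PV = 9.442769
  t = 3.0000: CF_t = 1011.000000, DF = 0.832622, PV = 841.781087
Price P = sum_t PV_t = 892.014350
First compute Macaulay numerator sum_t t * PV_t:
  t * PV_t at t = 0.5000: 5.334627
  t * PV_t at t = 1.0000: 10.348451
  t * PV_t at t = 1.5000: 15.055943
  t * PV_t at t = 2.0000: 19.470989
  t * PV_t at t = 2.5000: 23.606922
  t * PV_t at t = 3.0000: 2525.343261
Macaulay duration D = 2599.160193 / 892.014350 = 2.913810
Modified duration = D / (1 + y/m) = 2.913810 / (1 + 0.031000) = 2.826198

Answer: Modified duration = 2.8262


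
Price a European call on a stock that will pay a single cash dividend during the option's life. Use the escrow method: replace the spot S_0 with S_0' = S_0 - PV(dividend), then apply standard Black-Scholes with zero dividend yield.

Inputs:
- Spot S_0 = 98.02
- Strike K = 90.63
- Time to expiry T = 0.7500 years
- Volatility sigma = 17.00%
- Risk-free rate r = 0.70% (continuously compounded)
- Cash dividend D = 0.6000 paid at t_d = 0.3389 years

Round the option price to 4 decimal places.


Answer: Price = 9.8804

Derivation:
PV(D) = D * exp(-r * t_d) = 0.6000 * 0.99763051 = 0.59857831
S_0' = S_0 - PV(D) = 98.0200 - 0.59857831 = 97.42142169
d1 = (ln(S_0'/K) + (r + sigma^2/2)*T) / (sigma*sqrt(T)) = 0.60009337
d2 = d1 - sigma*sqrt(T) = 0.45286905
exp(-rT) = 0.99476376
N(d1) = 0.72577799; N(d2) = 0.67467848
C = S_0' * N(d1) - K * exp(-rT) * N(d2) = 97.42142169 * 0.72577799 - 90.6300 * 0.99476376 * 0.67467848 = 9.8804


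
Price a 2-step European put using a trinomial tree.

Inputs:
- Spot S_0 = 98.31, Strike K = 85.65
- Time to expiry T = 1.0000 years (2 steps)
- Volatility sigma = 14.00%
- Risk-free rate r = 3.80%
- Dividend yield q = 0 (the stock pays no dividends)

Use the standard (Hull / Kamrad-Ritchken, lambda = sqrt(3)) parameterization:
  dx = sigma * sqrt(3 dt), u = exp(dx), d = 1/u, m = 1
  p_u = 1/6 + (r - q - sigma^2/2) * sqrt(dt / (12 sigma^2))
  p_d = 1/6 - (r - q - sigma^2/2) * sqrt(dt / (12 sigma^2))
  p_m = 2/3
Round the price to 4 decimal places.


Answer: Price = V(0,0) = 0.6972

Derivation:
dt = T/N = 0.500000; dx = sigma*sqrt(3*dt) = 0.171464
u = exp(dx) = 1.187042; d = 1/u = 0.842430
p_u = 0.207783, p_m = 0.666667, p_d = 0.125550
Discount per step: exp(-r*dt) = 0.981179
Stock lattice S(k, j) with j the centered position index:
  k=0: S(0,+0) = 98.3100
  k=1: S(1,-1) = 82.8193; S(1,+0) = 98.3100; S(1,+1) = 116.6981
  k=2: S(2,-2) = 69.7695; S(2,-1) = 82.8193; S(2,+0) = 98.3100; S(2,+1) = 116.6981; S(2,+2) = 138.5255
Terminal payoffs V(N, j) = max(K - S_T, 0):
  V(2,-2) = 15.880484; V(2,-1) = 2.830672; V(2,+0) = 0.000000; V(2,+1) = 0.000000; V(2,+2) = 0.000000
Backward induction: V(k, j) = exp(-r*dt) * [p_u * V(k+1, j+1) + p_m * V(k+1, j) + p_d * V(k+1, j-1)]
  V(1,-1) = exp(-r*dt) * [p_u*0.000000 + p_m*2.830672 + p_d*15.880484] = 3.807872
  V(1,+0) = exp(-r*dt) * [p_u*0.000000 + p_m*0.000000 + p_d*2.830672] = 0.348703
  V(1,+1) = exp(-r*dt) * [p_u*0.000000 + p_m*0.000000 + p_d*0.000000] = 0.000000
  V(0,+0) = exp(-r*dt) * [p_u*0.000000 + p_m*0.348703 + p_d*3.807872] = 0.697175


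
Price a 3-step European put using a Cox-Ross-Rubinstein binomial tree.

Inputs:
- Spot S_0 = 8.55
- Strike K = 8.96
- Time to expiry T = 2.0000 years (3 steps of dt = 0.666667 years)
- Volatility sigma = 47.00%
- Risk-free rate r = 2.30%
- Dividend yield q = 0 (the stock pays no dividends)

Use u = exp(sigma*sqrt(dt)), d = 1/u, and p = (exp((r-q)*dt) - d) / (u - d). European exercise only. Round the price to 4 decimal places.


dt = T/N = 0.666667
u = exp(sigma*sqrt(dt)) = 1.467783; d = 1/u = 0.681299
p = (exp((r-q)*dt) - d) / (u - d) = 0.424868
Discount per step: exp(-r*dt) = 0.984784
Stock lattice S(k, i) with i counting down-moves:
  k=0: S(0,0) = 8.5500
  k=1: S(1,0) = 12.5495; S(1,1) = 5.8251
  k=2: S(2,0) = 18.4200; S(2,1) = 8.5500; S(2,2) = 3.9686
  k=3: S(3,0) = 27.0366; S(3,1) = 12.5495; S(3,2) = 5.8251; S(3,3) = 2.7038
Terminal payoffs V(N, i) = max(K - S_T, 0):
  V(3,0) = 0.000000; V(3,1) = 0.000000; V(3,2) = 3.134890; V(3,3) = 6.256165
Backward induction: V(k, i) = exp(-r*dt) * [p * V(k+1, i) + (1-p) * V(k+1, i+1)].
  V(2,0) = exp(-r*dt) * [p*0.000000 + (1-p)*0.000000] = 0.000000
  V(2,1) = exp(-r*dt) * [p*0.000000 + (1-p)*3.134890] = 1.775540
  V(2,2) = exp(-r*dt) * [p*3.134890 + (1-p)*6.256165] = 4.855017
  V(1,0) = exp(-r*dt) * [p*0.000000 + (1-p)*1.775540] = 1.005631
  V(1,1) = exp(-r*dt) * [p*1.775540 + (1-p)*4.855017] = 3.492678
  V(0,0) = exp(-r*dt) * [p*1.005631 + (1-p)*3.492678] = 2.398944

Answer: Price = V(0,0) = 2.3989


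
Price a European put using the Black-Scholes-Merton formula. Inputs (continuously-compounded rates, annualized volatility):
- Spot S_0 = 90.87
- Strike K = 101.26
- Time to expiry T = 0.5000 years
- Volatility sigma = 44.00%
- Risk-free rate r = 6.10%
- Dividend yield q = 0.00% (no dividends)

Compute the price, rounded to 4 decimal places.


Answer: Price = 15.7219

Derivation:
d1 = (ln(S/K) + (r - q + 0.5*sigma^2) * T) / (sigma * sqrt(T)) = -0.09437161
d2 = d1 - sigma * sqrt(T) = -0.40549859
exp(-rT) = 0.96996043; exp(-qT) = 1.00000000
P = K * exp(-rT) * N(-d2) - S_0 * exp(-qT) * N(-d1)
N(-d1) = 0.53759301; N(-d2) = 0.65744447
P = 101.2600 * 0.96996043 * 0.65744447 - 90.8700 * 1.00000000 * 0.53759301 = 15.7219


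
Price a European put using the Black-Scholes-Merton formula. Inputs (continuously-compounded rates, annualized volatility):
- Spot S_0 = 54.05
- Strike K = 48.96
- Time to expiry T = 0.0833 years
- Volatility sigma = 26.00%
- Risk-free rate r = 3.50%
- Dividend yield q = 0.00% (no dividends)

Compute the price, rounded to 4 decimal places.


d1 = (ln(S/K) + (r - q + 0.5*sigma^2) * T) / (sigma * sqrt(T)) = 1.39440588
d2 = d1 - sigma * sqrt(T) = 1.31936536
exp(-rT) = 0.99708875; exp(-qT) = 1.00000000
P = K * exp(-rT) * N(-d2) - S_0 * exp(-qT) * N(-d1)
N(-d1) = 0.08159754; N(-d2) = 0.09352350
P = 48.9600 * 0.99708875 * 0.09352350 - 54.0500 * 1.00000000 * 0.08159754 = 0.1552

Answer: Price = 0.1552


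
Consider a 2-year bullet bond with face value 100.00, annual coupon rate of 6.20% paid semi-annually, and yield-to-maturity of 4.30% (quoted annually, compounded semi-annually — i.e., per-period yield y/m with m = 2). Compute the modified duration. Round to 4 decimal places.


Coupon per period c = face * coupon_rate / m = 3.100000
Periods per year m = 2; per-period yield y/m = 0.021500
Number of cashflows N = 4
Cashflows (t years, CF_t, discount factor 1/(1+y/m)^(m*t), PV):
  t = 0.5000: CF_t = 3.100000, DF = 0.978953, PV = 3.034753
  t = 1.0000: CF_t = 3.100000, DF = 0.958348, PV = 2.970879
  t = 1.5000: CF_t = 3.100000, DF = 0.938177, PV = 2.908349
  t = 2.0000: CF_t = 103.100000, DF = 0.918431, PV = 94.690232
Price P = sum_t PV_t = 103.604213
First compute Macaulay numerator sum_t t * PV_t:
  t * PV_t at t = 0.5000: 1.517376
  t * PV_t at t = 1.0000: 2.970879
  t * PV_t at t = 1.5000: 4.362524
  t * PV_t at t = 2.0000: 189.380464
Macaulay duration D = 198.231244 / 103.604213 = 1.913351
Modified duration = D / (1 + y/m) = 1.913351 / (1 + 0.021500) = 1.873080

Answer: Modified duration = 1.8731


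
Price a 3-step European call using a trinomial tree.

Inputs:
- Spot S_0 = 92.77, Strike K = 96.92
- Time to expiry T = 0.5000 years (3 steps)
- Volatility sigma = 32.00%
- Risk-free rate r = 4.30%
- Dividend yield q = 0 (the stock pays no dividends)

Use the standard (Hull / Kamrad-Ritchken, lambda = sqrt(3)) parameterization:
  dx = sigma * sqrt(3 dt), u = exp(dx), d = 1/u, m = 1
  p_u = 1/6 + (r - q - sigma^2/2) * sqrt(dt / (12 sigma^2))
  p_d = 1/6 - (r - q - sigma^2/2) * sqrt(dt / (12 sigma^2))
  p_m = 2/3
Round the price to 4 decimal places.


Answer: Price = V(0,0) = 7.3377

Derivation:
dt = T/N = 0.166667; dx = sigma*sqrt(3*dt) = 0.226274
u = exp(dx) = 1.253919; d = 1/u = 0.797499
p_u = 0.163647, p_m = 0.666667, p_d = 0.169687
Discount per step: exp(-r*dt) = 0.992859
Stock lattice S(k, j) with j the centered position index:
  k=0: S(0,+0) = 92.7700
  k=1: S(1,-1) = 73.9840; S(1,+0) = 92.7700; S(1,+1) = 116.3261
  k=2: S(2,-2) = 59.0022; S(2,-1) = 73.9840; S(2,+0) = 92.7700; S(2,+1) = 116.3261; S(2,+2) = 145.8636
  k=3: S(3,-3) = 47.0542; S(3,-2) = 59.0022; S(3,-1) = 73.9840; S(3,+0) = 92.7700; S(3,+1) = 116.3261; S(3,+2) = 145.8636; S(3,+3) = 182.9011
Terminal payoffs V(N, j) = max(S_T - K, 0):
  V(3,-3) = 0.000000; V(3,-2) = 0.000000; V(3,-1) = 0.000000; V(3,+0) = 0.000000; V(3,+1) = 19.406103; V(3,+2) = 48.943558; V(3,+3) = 85.981146
Backward induction: V(k, j) = exp(-r*dt) * [p_u * V(k+1, j+1) + p_m * V(k+1, j) + p_d * V(k+1, j-1)]
  V(2,-2) = exp(-r*dt) * [p_u*0.000000 + p_m*0.000000 + p_d*0.000000] = 0.000000
  V(2,-1) = exp(-r*dt) * [p_u*0.000000 + p_m*0.000000 + p_d*0.000000] = 0.000000
  V(2,+0) = exp(-r*dt) * [p_u*19.406103 + p_m*0.000000 + p_d*0.000000] = 3.153067
  V(2,+1) = exp(-r*dt) * [p_u*48.943558 + p_m*19.406103 + p_d*0.000000] = 20.797273
  V(2,+2) = exp(-r*dt) * [p_u*85.981146 + p_m*48.943558 + p_d*19.406103] = 49.635529
  V(1,-1) = exp(-r*dt) * [p_u*3.153067 + p_m*0.000000 + p_d*0.000000] = 0.512304
  V(1,+0) = exp(-r*dt) * [p_u*20.797273 + p_m*3.153067 + p_d*0.000000] = 5.466136
  V(1,+1) = exp(-r*dt) * [p_u*49.635529 + p_m*20.797273 + p_d*3.153067] = 22.361739
  V(0,+0) = exp(-r*dt) * [p_u*22.361739 + p_m*5.466136 + p_d*0.512304] = 7.337672


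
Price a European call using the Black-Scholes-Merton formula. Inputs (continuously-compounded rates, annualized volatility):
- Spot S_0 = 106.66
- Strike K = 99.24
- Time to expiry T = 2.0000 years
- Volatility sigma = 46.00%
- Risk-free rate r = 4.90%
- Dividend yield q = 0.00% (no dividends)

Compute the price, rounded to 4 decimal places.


d1 = (ln(S/K) + (r - q + 0.5*sigma^2) * T) / (sigma * sqrt(T)) = 0.58675267
d2 = d1 - sigma * sqrt(T) = -0.06378557
exp(-rT) = 0.90664890; exp(-qT) = 1.00000000
C = S_0 * exp(-qT) * N(d1) - K * exp(-rT) * N(d2)
N(d1) = 0.72131508; N(d2) = 0.47457048
C = 106.6600 * 1.00000000 * 0.72131508 - 99.2400 * 0.90664890 * 0.47457048 = 34.2356

Answer: Price = 34.2356


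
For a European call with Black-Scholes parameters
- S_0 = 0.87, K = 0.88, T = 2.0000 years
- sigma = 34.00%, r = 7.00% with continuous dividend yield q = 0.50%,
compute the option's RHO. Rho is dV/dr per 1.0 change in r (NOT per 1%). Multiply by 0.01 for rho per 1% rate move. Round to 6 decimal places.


Answer: Rho = 0.768807

Derivation:
d1 = 0.4870121092; d2 = 0.0061794980
phi(d1) = 0.3543291731; exp(-qT) = 0.9900498337; exp(-rT) = 0.8693582354
N(d2) = 0.5024652473
Rho = K*T*exp(-rT)*N(d2) = 0.8800 * 2.0000 * 0.8693582354 * 0.5024652473 = 0.768807


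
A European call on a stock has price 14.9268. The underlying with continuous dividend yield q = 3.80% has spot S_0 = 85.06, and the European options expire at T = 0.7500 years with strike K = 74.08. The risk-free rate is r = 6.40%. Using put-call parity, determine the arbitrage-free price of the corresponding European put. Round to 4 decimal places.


Put-call parity: C - P = S_0 * exp(-qT) - K * exp(-rT).
S_0 * exp(-qT) = 85.0600 * 0.97190229 = 82.67000914
K * exp(-rT) = 74.0800 * 0.95313379 = 70.60815095
P = C - S*exp(-qT) + K*exp(-rT)
P = 14.9268 - 82.67000914 + 70.60815095 = 2.8649

Answer: Put price = 2.8649


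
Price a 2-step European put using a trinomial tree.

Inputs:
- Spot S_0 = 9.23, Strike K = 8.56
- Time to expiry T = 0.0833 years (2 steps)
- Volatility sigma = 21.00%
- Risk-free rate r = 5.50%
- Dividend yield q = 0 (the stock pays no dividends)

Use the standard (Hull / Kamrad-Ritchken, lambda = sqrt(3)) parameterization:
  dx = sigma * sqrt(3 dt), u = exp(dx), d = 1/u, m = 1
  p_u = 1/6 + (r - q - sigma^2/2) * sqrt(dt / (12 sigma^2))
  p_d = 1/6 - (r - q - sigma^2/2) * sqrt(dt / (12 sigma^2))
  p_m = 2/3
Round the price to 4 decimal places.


dt = T/N = 0.041650; dx = sigma*sqrt(3*dt) = 0.074231
u = exp(dx) = 1.077056; d = 1/u = 0.928457
p_u = 0.175911, p_m = 0.666667, p_d = 0.157423
Discount per step: exp(-r*dt) = 0.997712
Stock lattice S(k, j) with j the centered position index:
  k=0: S(0,+0) = 9.2300
  k=1: S(1,-1) = 8.5697; S(1,+0) = 9.2300; S(1,+1) = 9.9412
  k=2: S(2,-2) = 7.9566; S(2,-1) = 8.5697; S(2,+0) = 9.2300; S(2,+1) = 9.9412; S(2,+2) = 10.7073
Terminal payoffs V(N, j) = max(K - S_T, 0):
  V(2,-2) = 0.603443; V(2,-1) = 0.000000; V(2,+0) = 0.000000; V(2,+1) = 0.000000; V(2,+2) = 0.000000
Backward induction: V(k, j) = exp(-r*dt) * [p_u * V(k+1, j+1) + p_m * V(k+1, j) + p_d * V(k+1, j-1)]
  V(1,-1) = exp(-r*dt) * [p_u*0.000000 + p_m*0.000000 + p_d*0.603443] = 0.094778
  V(1,+0) = exp(-r*dt) * [p_u*0.000000 + p_m*0.000000 + p_d*0.000000] = 0.000000
  V(1,+1) = exp(-r*dt) * [p_u*0.000000 + p_m*0.000000 + p_d*0.000000] = 0.000000
  V(0,+0) = exp(-r*dt) * [p_u*0.000000 + p_m*0.000000 + p_d*0.094778] = 0.014886

Answer: Price = V(0,0) = 0.0149


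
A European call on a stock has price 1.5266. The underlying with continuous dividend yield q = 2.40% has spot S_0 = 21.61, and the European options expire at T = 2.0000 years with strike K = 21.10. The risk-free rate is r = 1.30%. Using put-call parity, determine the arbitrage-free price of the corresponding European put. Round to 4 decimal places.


Answer: Put price = 1.4878

Derivation:
Put-call parity: C - P = S_0 * exp(-qT) - K * exp(-rT).
S_0 * exp(-qT) = 21.6100 * 0.95313379 = 20.59722114
K * exp(-rT) = 21.1000 * 0.97433509 = 20.55847039
P = C - S*exp(-qT) + K*exp(-rT)
P = 1.5266 - 20.59722114 + 20.55847039 = 1.4878


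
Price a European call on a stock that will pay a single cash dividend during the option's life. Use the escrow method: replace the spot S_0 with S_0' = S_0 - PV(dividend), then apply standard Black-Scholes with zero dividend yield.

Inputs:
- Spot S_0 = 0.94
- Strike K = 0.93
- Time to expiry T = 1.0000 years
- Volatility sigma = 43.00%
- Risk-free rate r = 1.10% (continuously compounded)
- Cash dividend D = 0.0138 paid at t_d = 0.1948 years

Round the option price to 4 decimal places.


PV(D) = D * exp(-r * t_d) = 0.0138 * 0.99785949 = 0.01377046
S_0' = S_0 - PV(D) = 0.9400 - 0.01377046 = 0.92622954
d1 = (ln(S_0'/K) + (r + sigma^2/2)*T) / (sigma*sqrt(T)) = 0.23113372
d2 = d1 - sigma*sqrt(T) = -0.19886628
exp(-rT) = 0.98906028
N(d1) = 0.59139454; N(d2) = 0.42118367
C = S_0' * N(d1) - K * exp(-rT) * N(d2) = 0.92622954 * 0.59139454 - 0.9300 * 0.98906028 * 0.42118367 = 0.1604

Answer: Price = 0.1604


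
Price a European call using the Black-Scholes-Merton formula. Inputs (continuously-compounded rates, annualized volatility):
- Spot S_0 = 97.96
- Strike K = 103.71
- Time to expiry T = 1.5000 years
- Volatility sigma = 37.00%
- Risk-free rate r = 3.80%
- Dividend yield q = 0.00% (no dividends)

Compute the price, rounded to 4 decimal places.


Answer: Price = 17.5575

Derivation:
d1 = (ln(S/K) + (r - q + 0.5*sigma^2) * T) / (sigma * sqrt(T)) = 0.22649105
d2 = d1 - sigma * sqrt(T) = -0.22666455
exp(-rT) = 0.94459407; exp(-qT) = 1.00000000
C = S_0 * exp(-qT) * N(d1) - K * exp(-rT) * N(d2)
N(d1) = 0.58959024; N(d2) = 0.41034230
C = 97.9600 * 1.00000000 * 0.58959024 - 103.7100 * 0.94459407 * 0.41034230 = 17.5575


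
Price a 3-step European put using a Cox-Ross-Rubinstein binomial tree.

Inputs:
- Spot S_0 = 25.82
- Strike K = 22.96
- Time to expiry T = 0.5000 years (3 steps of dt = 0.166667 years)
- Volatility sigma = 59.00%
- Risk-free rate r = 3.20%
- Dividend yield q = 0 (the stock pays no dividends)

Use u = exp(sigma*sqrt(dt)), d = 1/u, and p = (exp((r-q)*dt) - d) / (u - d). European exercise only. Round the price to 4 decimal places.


dt = T/N = 0.166667
u = exp(sigma*sqrt(dt)) = 1.272351; d = 1/u = 0.785947
p = (exp((r-q)*dt) - d) / (u - d) = 0.451067
Discount per step: exp(-r*dt) = 0.994681
Stock lattice S(k, i) with i counting down-moves:
  k=0: S(0,0) = 25.8200
  k=1: S(1,0) = 32.8521; S(1,1) = 20.2931
  k=2: S(2,0) = 41.7994; S(2,1) = 25.8200; S(2,2) = 15.9493
  k=3: S(3,0) = 53.1835; S(3,1) = 32.8521; S(3,2) = 20.2931; S(3,3) = 12.5353
Terminal payoffs V(N, i) = max(K - S_T, 0):
  V(3,0) = 0.000000; V(3,1) = 0.000000; V(3,2) = 2.666860; V(3,3) = 10.424684
Backward induction: V(k, i) = exp(-r*dt) * [p * V(k+1, i) + (1-p) * V(k+1, i+1)].
  V(2,0) = exp(-r*dt) * [p*0.000000 + (1-p)*0.000000] = 0.000000
  V(2,1) = exp(-r*dt) * [p*0.000000 + (1-p)*2.666860] = 1.456141
  V(2,2) = exp(-r*dt) * [p*2.666860 + (1-p)*10.424684] = 6.888549
  V(1,0) = exp(-r*dt) * [p*0.000000 + (1-p)*1.456141] = 0.795072
  V(1,1) = exp(-r*dt) * [p*1.456141 + (1-p)*6.888549] = 4.414562
  V(0,0) = exp(-r*dt) * [p*0.795072 + (1-p)*4.414562] = 2.767133

Answer: Price = V(0,0) = 2.7671


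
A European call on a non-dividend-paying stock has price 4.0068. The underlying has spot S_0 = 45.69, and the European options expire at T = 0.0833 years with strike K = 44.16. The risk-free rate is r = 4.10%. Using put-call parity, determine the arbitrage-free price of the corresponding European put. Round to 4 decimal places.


Answer: Put price = 2.3262

Derivation:
Put-call parity: C - P = S_0 * exp(-qT) - K * exp(-rT).
S_0 * exp(-qT) = 45.6900 * 1.00000000 = 45.69000000
K * exp(-rT) = 44.1600 * 0.99659053 = 44.00943761
P = C - S*exp(-qT) + K*exp(-rT)
P = 4.0068 - 45.69000000 + 44.00943761 = 2.3262


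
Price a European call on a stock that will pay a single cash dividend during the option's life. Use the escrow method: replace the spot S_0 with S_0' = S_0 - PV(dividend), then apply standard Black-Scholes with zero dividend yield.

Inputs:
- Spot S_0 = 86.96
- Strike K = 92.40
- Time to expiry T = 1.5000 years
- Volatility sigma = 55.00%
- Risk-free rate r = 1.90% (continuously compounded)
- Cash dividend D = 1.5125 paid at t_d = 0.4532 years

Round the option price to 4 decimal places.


PV(D) = D * exp(-r * t_d) = 1.5125 * 0.99142617 = 1.49953208
S_0' = S_0 - PV(D) = 86.9600 - 1.49953208 = 85.46046792
d1 = (ln(S_0'/K) + (r + sigma^2/2)*T) / (sigma*sqrt(T)) = 0.26321167
d2 = d1 - sigma*sqrt(T) = -0.41039801
exp(-rT) = 0.97190229
N(d1) = 0.60380628; N(d2) = 0.34075700
C = S_0' * N(d1) - K * exp(-rT) * N(d2) = 85.46046792 * 0.60380628 - 92.4000 * 0.97190229 * 0.34075700 = 21.0003

Answer: Price = 21.0003


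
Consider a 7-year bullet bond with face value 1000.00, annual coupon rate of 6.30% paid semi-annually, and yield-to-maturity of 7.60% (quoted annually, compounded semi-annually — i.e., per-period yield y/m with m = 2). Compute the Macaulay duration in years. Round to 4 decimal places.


Coupon per period c = face * coupon_rate / m = 31.500000
Periods per year m = 2; per-period yield y/m = 0.038000
Number of cashflows N = 14
Cashflows (t years, CF_t, discount factor 1/(1+y/m)^(m*t), PV):
  t = 0.5000: CF_t = 31.500000, DF = 0.963391, PV = 30.346821
  t = 1.0000: CF_t = 31.500000, DF = 0.928122, PV = 29.235858
  t = 1.5000: CF_t = 31.500000, DF = 0.894145, PV = 28.165567
  t = 2.0000: CF_t = 31.500000, DF = 0.861411, PV = 27.134457
  t = 2.5000: CF_t = 31.500000, DF = 0.829876, PV = 26.141096
  t = 3.0000: CF_t = 31.500000, DF = 0.799495, PV = 25.184100
  t = 3.5000: CF_t = 31.500000, DF = 0.770227, PV = 24.262139
  t = 4.0000: CF_t = 31.500000, DF = 0.742030, PV = 23.373929
  t = 4.5000: CF_t = 31.500000, DF = 0.714865, PV = 22.518236
  t = 5.0000: CF_t = 31.500000, DF = 0.688694, PV = 21.693869
  t = 5.5000: CF_t = 31.500000, DF = 0.663482, PV = 20.899681
  t = 6.0000: CF_t = 31.500000, DF = 0.639193, PV = 20.134568
  t = 6.5000: CF_t = 31.500000, DF = 0.615793, PV = 19.397464
  t = 7.0000: CF_t = 1031.500000, DF = 0.593249, PV = 611.936394
Price P = sum_t PV_t = 930.424179
Macaulay numerator sum_t t * PV_t:
  t * PV_t at t = 0.5000: 15.173410
  t * PV_t at t = 1.0000: 29.235858
  t * PV_t at t = 1.5000: 42.248350
  t * PV_t at t = 2.0000: 54.268915
  t * PV_t at t = 2.5000: 65.352739
  t * PV_t at t = 3.0000: 75.552300
  t * PV_t at t = 3.5000: 84.917485
  t * PV_t at t = 4.0000: 93.495717
  t * PV_t at t = 4.5000: 101.332063
  t * PV_t at t = 5.0000: 108.469346
  t * PV_t at t = 5.5000: 114.948248
  t * PV_t at t = 6.0000: 120.807407
  t * PV_t at t = 6.5000: 126.083517
  t * PV_t at t = 7.0000: 4283.554760
Macaulay duration D = (sum_t t * PV_t) / P = 5315.440115 / 930.424179 = 5.712921

Answer: Macaulay duration = 5.7129 years


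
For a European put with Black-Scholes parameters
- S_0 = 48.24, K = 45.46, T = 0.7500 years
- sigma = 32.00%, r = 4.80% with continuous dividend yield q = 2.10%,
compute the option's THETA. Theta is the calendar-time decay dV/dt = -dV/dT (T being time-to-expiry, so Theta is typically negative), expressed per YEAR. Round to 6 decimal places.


d1 = 0.4258165143; d2 = 0.1486883851
phi(d1) = 0.3643652847; exp(-qT) = 0.9843733826; exp(-rT) = 0.9646402935
Theta = -S*exp(-qT)*phi(d1)*sigma/(2*sqrt(T)) + r*K*exp(-rT)*N(-d2) - q*S*exp(-qT)*N(-d1)
N(-d1) = 0.3351207762; N(-d2) = 0.4408997634; sqrt(T) = 0.8660254038
Term 1 = -48.2400 * 0.9843733826 * 0.3643652847 * 0.3200 / (2 * 0.8660254038) = -3.1966383426
Term 2 = 0.0480 * 45.4600 * 0.9646402935 * 0.4408997634 = 0.9280597404
Term 3 = -0.0210 * 48.2400 * 0.9843733826 * 0.3351207762 = -0.3341856590
Theta = -3.1966383426 + (0.9280597404) + (-0.3341856590) = -2.602764

Answer: Theta = -2.602764


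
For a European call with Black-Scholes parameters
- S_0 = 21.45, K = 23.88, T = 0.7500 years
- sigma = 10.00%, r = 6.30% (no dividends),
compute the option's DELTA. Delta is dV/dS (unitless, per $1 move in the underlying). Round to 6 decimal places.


Answer: Delta = 0.257753

Derivation:
d1 = -0.6502885817; d2 = -0.7368911220
phi(d1) = 0.3229117694; exp(-qT) = 1.0000000000; exp(-rT) = 0.9538489056
N(d1) = 0.2577529157
Delta = exp(-qT) * N(d1) = 1.0000000000 * 0.2577529157 = 0.257753


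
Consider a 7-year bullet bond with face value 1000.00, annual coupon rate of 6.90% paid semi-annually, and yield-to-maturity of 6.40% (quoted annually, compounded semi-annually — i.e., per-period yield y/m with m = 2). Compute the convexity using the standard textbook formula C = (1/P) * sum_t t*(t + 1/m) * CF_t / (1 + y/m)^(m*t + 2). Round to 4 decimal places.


Coupon per period c = face * coupon_rate / m = 34.500000
Periods per year m = 2; per-period yield y/m = 0.032000
Number of cashflows N = 14
Cashflows (t years, CF_t, discount factor 1/(1+y/m)^(m*t), PV):
  t = 0.5000: CF_t = 34.500000, DF = 0.968992, PV = 33.430233
  t = 1.0000: CF_t = 34.500000, DF = 0.938946, PV = 32.393636
  t = 1.5000: CF_t = 34.500000, DF = 0.909831, PV = 31.389182
  t = 2.0000: CF_t = 34.500000, DF = 0.881620, PV = 30.415874
  t = 2.5000: CF_t = 34.500000, DF = 0.854283, PV = 29.472746
  t = 3.0000: CF_t = 34.500000, DF = 0.827793, PV = 28.558863
  t = 3.5000: CF_t = 34.500000, DF = 0.802125, PV = 27.673317
  t = 4.0000: CF_t = 34.500000, DF = 0.777253, PV = 26.815229
  t = 4.5000: CF_t = 34.500000, DF = 0.753152, PV = 25.983749
  t = 5.0000: CF_t = 34.500000, DF = 0.729799, PV = 25.178052
  t = 5.5000: CF_t = 34.500000, DF = 0.707169, PV = 24.397337
  t = 6.0000: CF_t = 34.500000, DF = 0.685241, PV = 23.640830
  t = 6.5000: CF_t = 34.500000, DF = 0.663994, PV = 22.907781
  t = 7.0000: CF_t = 1034.500000, DF = 0.643405, PV = 665.602176
Price P = sum_t PV_t = 1027.859007
Convexity numerator sum_t t*(t + 1/m) * CF_t / (1+y/m)^(m*t + 2):
  t = 0.5000: term = 15.694591
  t = 1.0000: term = 45.623812
  t = 1.5000: term = 88.418239
  t = 2.0000: term = 142.794314
  t = 2.5000: term = 207.549876
  t = 3.0000: term = 281.559909
  t = 3.5000: term = 363.772492
  t = 4.0000: term = 453.204932
  t = 4.5000: term = 548.940082
  t = 5.0000: term = 650.122836
  t = 5.5000: term = 755.956786
  t = 6.0000: term = 865.701042
  t = 6.5000: term = 978.667198
  t = 7.0000: term = 32810.635466
Convexity = (1/P) * sum = 38208.641576 / 1027.859007 = 37.173038

Answer: Convexity = 37.1730
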